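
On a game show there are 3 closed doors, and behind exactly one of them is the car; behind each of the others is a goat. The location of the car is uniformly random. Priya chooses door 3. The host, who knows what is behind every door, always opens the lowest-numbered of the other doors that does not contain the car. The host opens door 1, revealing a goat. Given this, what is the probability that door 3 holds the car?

1/2

Condition on the true location of the car.
If it is behind door 1 (prior 1/3): the host opened door 1, so this case is ruled out; weight (1/3)·0 = 0.
If it is behind either of doors 2 and 3 (prior 1/3 each): door 1 is the lowest-numbered option available, probability 1; weight (1/3)·1 = 1/3 each.
The weights sum to 2/3.
So P(the car behind door 3 | the host opened door 1) = (1/3) / (2/3) = 1/2.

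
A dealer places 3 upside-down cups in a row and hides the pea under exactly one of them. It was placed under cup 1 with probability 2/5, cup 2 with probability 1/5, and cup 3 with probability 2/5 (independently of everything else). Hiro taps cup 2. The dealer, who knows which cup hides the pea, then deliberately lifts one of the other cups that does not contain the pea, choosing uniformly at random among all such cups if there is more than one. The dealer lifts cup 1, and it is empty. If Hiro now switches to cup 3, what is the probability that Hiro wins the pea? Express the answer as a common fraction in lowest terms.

4/5

Consider each possible location of the pea in turn.
If it is under cup 1 (prior 2/5): the dealer opened cup 1, so this case is ruled out; weight (2/5)·0 = 0.
If it is under cup 2 (prior 1/5): the dealer has 2 equally likely choices, so probability 1/2; weight (1/5)·(1/2) = 1/10.
If it is under cup 3 (prior 2/5): the dealer has no choice, probability 1; weight (2/5)·1 = 2/5.
The weights sum to 1/2.
So P(the pea under cup 3 | the dealer opened cup 1) = (2/5) / (1/2) = 4/5.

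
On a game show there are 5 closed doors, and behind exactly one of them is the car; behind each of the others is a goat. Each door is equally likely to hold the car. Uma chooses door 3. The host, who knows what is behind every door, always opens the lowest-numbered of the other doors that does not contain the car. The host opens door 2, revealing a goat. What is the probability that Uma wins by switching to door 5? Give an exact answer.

0

Apply Bayes' rule, conditioning on where the car actually is.
If it is behind door 1 (prior 1/5): door 2 is the lowest-numbered option available, probability 1; weight (1/5)·1 = 1/5.
If it is behind door 2 (prior 1/5): the host opened door 2, so this case is ruled out; weight (1/5)·0 = 0.
If it is behind any of doors 3, 4, and 5 (prior 1/5 each): the host would have opened door 1 instead, probability 0; weight (1/5)·0 = 0 each.
The weights sum to 1/5.
So P(the car behind door 5 | the host opened door 2) = 0 / (1/5) = 0.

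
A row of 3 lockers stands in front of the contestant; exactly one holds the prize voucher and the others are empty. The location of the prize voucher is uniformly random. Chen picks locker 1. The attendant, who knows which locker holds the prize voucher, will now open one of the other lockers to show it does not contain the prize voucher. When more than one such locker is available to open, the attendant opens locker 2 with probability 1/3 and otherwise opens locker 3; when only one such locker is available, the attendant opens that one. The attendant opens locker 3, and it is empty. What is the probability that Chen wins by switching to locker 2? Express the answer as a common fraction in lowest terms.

3/5

Consider each possible location of the prize voucher in turn.
If it is in locker 1 (prior 1/3): locker 2 is available but not opened, probability 2/3; weight (1/3)·(2/3) = 2/9.
If it is in locker 2 (prior 1/3): only locker 3 is available, probability 1; weight (1/3)·1 = 1/3.
If it is in locker 3 (prior 1/3): the attendant opened locker 3, so this case is ruled out; weight (1/3)·0 = 0.
The weights sum to 5/9.
So P(the prize voucher in locker 2 | the attendant opened locker 3) = (1/3) / (5/9) = 3/5.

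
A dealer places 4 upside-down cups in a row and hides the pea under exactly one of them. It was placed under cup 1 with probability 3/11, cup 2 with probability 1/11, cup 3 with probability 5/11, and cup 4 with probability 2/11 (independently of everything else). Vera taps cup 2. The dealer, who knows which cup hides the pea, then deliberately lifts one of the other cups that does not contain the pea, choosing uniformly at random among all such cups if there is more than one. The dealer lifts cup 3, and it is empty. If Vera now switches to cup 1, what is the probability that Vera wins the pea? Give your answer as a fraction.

Apply Bayes' rule, conditioning on where the pea actually is.
If it is under cup 1 (prior 3/11): the dealer has 2 equally likely choices, so probability 1/2; weight (3/11)·(1/2) = 3/22.
If it is under cup 2 (prior 1/11): the dealer has 3 equally likely choices, so probability 1/3; weight (1/11)·(1/3) = 1/33.
If it is under cup 3 (prior 5/11): the dealer opened cup 3, so this case is ruled out; weight (5/11)·0 = 0.
If it is under cup 4 (prior 2/11): the dealer has 2 equally likely choices, so probability 1/2; weight (2/11)·(1/2) = 1/11.
The weights sum to 17/66.
So P(the pea under cup 1 | the dealer opened cup 3) = (3/22) / (17/66) = 9/17.

9/17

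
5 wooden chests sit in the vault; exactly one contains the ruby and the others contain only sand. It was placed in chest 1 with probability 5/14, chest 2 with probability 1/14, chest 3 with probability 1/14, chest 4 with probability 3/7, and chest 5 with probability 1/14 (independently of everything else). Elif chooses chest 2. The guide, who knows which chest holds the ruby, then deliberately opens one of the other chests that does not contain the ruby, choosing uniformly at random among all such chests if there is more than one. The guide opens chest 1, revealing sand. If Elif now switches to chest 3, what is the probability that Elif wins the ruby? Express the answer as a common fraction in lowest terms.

4/35

Apply Bayes' rule, conditioning on where the ruby actually is.
If it is in chest 1 (prior 5/14): the guide opened chest 1, so this case is ruled out; weight (5/14)·0 = 0.
If it is in chest 2 (prior 1/14): the guide has 4 equally likely choices, so probability 1/4; weight (1/14)·(1/4) = 1/56.
If it is in either of chests 3 and 5 (prior 1/14 each): the guide has 3 equally likely choices, so probability 1/3; weight (1/14)·(1/3) = 1/42 each.
If it is in chest 4 (prior 3/7): the guide has 3 equally likely choices, so probability 1/3; weight (3/7)·(1/3) = 1/7.
The weights sum to 5/24.
So P(the ruby in chest 3 | the guide opened chest 1) = (1/42) / (5/24) = 4/35.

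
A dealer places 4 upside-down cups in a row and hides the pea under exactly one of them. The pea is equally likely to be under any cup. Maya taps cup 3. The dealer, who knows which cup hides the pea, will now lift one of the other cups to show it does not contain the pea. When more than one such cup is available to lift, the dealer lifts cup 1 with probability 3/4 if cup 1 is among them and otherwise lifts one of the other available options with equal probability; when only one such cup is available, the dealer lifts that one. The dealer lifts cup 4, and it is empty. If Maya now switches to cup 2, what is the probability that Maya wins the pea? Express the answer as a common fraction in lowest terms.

Apply Bayes' rule, conditioning on where the pea actually is.
If it is under cup 1 (prior 1/4): cup 1 holds the prize so is unavailable; the dealer chooses uniformly among the 2 others, probability 1/2; weight (1/4)·(1/2) = 1/8.
If it is under cup 2 (prior 1/4): cup 1 is available but not opened, probability 1/4; weight (1/4)·(1/4) = 1/16.
If it is under cup 3 (prior 1/4): cup 1 is available but not opened; cup 4 gets probability (1 − 3/4)/2 = 1/8; weight (1/4)·(1/8) = 1/32.
If it is under cup 4 (prior 1/4): the dealer opened cup 4, so this case is ruled out; weight (1/4)·0 = 0.
The weights sum to 7/32.
So P(the pea under cup 2 | the dealer opened cup 4) = (1/16) / (7/32) = 2/7.

2/7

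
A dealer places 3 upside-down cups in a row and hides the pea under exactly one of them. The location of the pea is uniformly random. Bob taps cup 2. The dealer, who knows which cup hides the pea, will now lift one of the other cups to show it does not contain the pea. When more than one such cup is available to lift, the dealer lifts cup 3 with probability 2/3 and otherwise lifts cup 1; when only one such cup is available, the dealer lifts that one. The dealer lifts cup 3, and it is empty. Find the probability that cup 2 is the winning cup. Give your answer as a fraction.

2/5

Apply Bayes' rule, conditioning on where the pea actually is.
If it is under cup 1 (prior 1/3): only cup 3 is available, probability 1; weight (1/3)·1 = 1/3.
If it is under cup 2 (prior 1/3): cup 3 is available, opened with probability 2/3; weight (1/3)·(2/3) = 2/9.
If it is under cup 3 (prior 1/3): the dealer opened cup 3, so this case is ruled out; weight (1/3)·0 = 0.
The weights sum to 5/9.
So P(the pea under cup 2 | the dealer opened cup 3) = (2/9) / (5/9) = 2/5.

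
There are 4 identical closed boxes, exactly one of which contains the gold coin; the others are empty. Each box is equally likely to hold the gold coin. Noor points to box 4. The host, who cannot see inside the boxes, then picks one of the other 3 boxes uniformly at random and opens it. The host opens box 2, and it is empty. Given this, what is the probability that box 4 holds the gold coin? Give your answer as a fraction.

Consider each possible location of the gold coin in turn.
If it is in any of boxes 1, 3, and 4 (prior 1/4 each): the host picks box 2 with probability 1/3 regardless, and it is not the prize; weight (1/4)·(1/3) = 1/12 each.
If it is in box 2 (prior 1/4): the host opened box 2, so this case is ruled out; weight (1/4)·0 = 0.
The weights sum to 1/4.
So P(the gold coin in box 4 | the host opened box 2) = (1/12) / (1/4) = 1/3.

1/3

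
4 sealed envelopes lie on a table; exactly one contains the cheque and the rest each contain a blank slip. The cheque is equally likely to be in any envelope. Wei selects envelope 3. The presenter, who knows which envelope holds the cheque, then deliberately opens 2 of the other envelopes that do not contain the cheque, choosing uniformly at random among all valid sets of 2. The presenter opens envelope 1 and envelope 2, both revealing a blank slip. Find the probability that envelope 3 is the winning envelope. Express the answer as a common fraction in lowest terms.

Apply Bayes' rule, conditioning on where the cheque actually is.
If it is in either of envelopes 1 and 2 (prior 1/4 each): that envelope was opened and seen not to hold the prize — ruled out; weight (1/4)·0 = 0 each.
If it is in envelope 3 (prior 1/4): the presenter has 3 equally likely choices, so probability 1/3; weight (1/4)·(1/3) = 1/12.
If it is in envelope 4 (prior 1/4): the presenter has no choice, probability 1; weight (1/4)·1 = 1/4.
The weights sum to 1/3.
So P(the cheque in envelope 3 | the presenter opened envelope 1 and envelope 2) = (1/12) / (1/3) = 1/4.

1/4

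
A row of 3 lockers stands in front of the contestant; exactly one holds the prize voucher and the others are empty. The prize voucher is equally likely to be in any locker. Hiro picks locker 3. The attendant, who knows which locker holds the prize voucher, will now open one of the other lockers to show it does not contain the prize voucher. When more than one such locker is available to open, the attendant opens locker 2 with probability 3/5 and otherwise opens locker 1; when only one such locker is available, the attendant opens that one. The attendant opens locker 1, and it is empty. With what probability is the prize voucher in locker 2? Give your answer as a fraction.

Condition on the true location of the prize voucher.
If it is in locker 1 (prior 1/3): the attendant opened locker 1, so this case is ruled out; weight (1/3)·0 = 0.
If it is in locker 2 (prior 1/3): only locker 1 is available, probability 1; weight (1/3)·1 = 1/3.
If it is in locker 3 (prior 1/3): locker 2 is available but not opened, probability 2/5; weight (1/3)·(2/5) = 2/15.
The weights sum to 7/15.
So P(the prize voucher in locker 2 | the attendant opened locker 1) = (1/3) / (7/15) = 5/7.

5/7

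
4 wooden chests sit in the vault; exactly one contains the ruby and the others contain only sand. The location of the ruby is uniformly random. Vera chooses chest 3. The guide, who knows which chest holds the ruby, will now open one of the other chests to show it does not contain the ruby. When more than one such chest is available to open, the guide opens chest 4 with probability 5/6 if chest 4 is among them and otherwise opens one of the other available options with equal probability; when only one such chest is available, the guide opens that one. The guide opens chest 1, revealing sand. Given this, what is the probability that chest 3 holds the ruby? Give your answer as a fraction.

1/9

Apply Bayes' rule, conditioning on where the ruby actually is.
If it is in chest 1 (prior 1/4): the guide opened chest 1, so this case is ruled out; weight (1/4)·0 = 0.
If it is in chest 2 (prior 1/4): chest 4 is available but not opened, probability 1/6; weight (1/4)·(1/6) = 1/24.
If it is in chest 3 (prior 1/4): chest 4 is available but not opened; chest 1 gets probability (1 − 5/6)/2 = 1/12; weight (1/4)·(1/12) = 1/48.
If it is in chest 4 (prior 1/4): chest 4 holds the prize so is unavailable; the guide chooses uniformly among the 2 others, probability 1/2; weight (1/4)·(1/2) = 1/8.
The weights sum to 3/16.
So P(the ruby in chest 3 | the guide opened chest 1) = (1/48) / (3/16) = 1/9.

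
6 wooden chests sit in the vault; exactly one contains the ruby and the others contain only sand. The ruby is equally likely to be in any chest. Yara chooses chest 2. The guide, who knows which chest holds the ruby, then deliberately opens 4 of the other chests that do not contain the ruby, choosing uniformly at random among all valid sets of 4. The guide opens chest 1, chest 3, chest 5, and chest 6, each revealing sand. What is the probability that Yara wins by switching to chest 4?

Apply Bayes' rule, conditioning on where the ruby actually is.
If it is in any of chests 1, 3, 5, and 6 (prior 1/6 each): that chest was opened and seen not to hold the prize — ruled out; weight (1/6)·0 = 0 each.
If it is in chest 2 (prior 1/6): the guide has 5 equally likely choices, so probability 1/5; weight (1/6)·(1/5) = 1/30.
If it is in chest 4 (prior 1/6): the guide has no choice, probability 1; weight (1/6)·1 = 1/6.
The weights sum to 1/5.
So P(the ruby in chest 4 | the guide opened chest 1, chest 3, chest 5, and chest 6) = (1/6) / (1/5) = 5/6.

5/6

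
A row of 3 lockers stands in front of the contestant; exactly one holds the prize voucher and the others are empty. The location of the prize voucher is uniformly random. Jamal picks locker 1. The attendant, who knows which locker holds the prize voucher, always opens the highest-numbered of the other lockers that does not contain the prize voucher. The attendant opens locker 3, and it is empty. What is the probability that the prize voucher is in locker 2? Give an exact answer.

1/2

Apply Bayes' rule, conditioning on where the prize voucher actually is.
If it is in either of lockers 1 and 2 (prior 1/3 each): locker 3 is the highest-numbered option available, probability 1; weight (1/3)·1 = 1/3 each.
If it is in locker 3 (prior 1/3): the attendant opened locker 3, so this case is ruled out; weight (1/3)·0 = 0.
The weights sum to 2/3.
So P(the prize voucher in locker 2 | the attendant opened locker 3) = (1/3) / (2/3) = 1/2.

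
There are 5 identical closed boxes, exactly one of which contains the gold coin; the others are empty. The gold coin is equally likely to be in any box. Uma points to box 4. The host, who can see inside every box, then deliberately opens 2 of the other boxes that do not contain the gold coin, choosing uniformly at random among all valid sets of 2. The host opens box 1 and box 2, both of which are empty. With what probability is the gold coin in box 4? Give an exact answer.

1/5

Apply Bayes' rule, conditioning on where the gold coin actually is.
If it is in either of boxes 1 and 2 (prior 1/5 each): that box was opened and seen not to hold the prize — ruled out; weight (1/5)·0 = 0 each.
If it is in either of boxes 3 and 5 (prior 1/5 each): the host has 3 equally likely choices, so probability 1/3; weight (1/5)·(1/3) = 1/15 each.
If it is in box 4 (prior 1/5): the host has 6 equally likely choices, so probability 1/6; weight (1/5)·(1/6) = 1/30.
The weights sum to 1/6.
So P(the gold coin in box 4 | the host opened box 1 and box 2) = (1/30) / (1/6) = 1/5.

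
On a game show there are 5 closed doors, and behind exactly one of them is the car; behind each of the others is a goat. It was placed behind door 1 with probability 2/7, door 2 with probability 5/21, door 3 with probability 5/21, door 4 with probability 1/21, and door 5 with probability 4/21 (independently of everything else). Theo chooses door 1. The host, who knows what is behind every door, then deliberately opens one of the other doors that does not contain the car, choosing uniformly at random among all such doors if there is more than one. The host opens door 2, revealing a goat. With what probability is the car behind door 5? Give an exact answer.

Apply Bayes' rule, conditioning on where the car actually is.
If it is behind door 1 (prior 2/7): the host has 4 equally likely choices, so probability 1/4; weight (2/7)·(1/4) = 1/14.
If it is behind door 2 (prior 5/21): the host opened door 2, so this case is ruled out; weight (5/21)·0 = 0.
If it is behind door 3 (prior 5/21): the host has 3 equally likely choices, so probability 1/3; weight (5/21)·(1/3) = 5/63.
If it is behind door 4 (prior 1/21): the host has 3 equally likely choices, so probability 1/3; weight (1/21)·(1/3) = 1/63.
If it is behind door 5 (prior 4/21): the host has 3 equally likely choices, so probability 1/3; weight (4/21)·(1/3) = 4/63.
The weights sum to 29/126.
So P(the car behind door 5 | the host opened door 2) = (4/63) / (29/126) = 8/29.

8/29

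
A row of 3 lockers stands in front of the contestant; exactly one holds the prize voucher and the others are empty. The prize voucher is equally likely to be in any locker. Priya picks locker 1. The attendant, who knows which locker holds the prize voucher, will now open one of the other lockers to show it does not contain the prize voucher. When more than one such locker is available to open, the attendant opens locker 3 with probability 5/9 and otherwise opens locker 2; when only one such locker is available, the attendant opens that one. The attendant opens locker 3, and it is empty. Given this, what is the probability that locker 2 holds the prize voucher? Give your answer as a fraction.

Condition on the true location of the prize voucher.
If it is in locker 1 (prior 1/3): locker 3 is available, opened with probability 5/9; weight (1/3)·(5/9) = 5/27.
If it is in locker 2 (prior 1/3): only locker 3 is available, probability 1; weight (1/3)·1 = 1/3.
If it is in locker 3 (prior 1/3): the attendant opened locker 3, so this case is ruled out; weight (1/3)·0 = 0.
The weights sum to 14/27.
So P(the prize voucher in locker 2 | the attendant opened locker 3) = (1/3) / (14/27) = 9/14.

9/14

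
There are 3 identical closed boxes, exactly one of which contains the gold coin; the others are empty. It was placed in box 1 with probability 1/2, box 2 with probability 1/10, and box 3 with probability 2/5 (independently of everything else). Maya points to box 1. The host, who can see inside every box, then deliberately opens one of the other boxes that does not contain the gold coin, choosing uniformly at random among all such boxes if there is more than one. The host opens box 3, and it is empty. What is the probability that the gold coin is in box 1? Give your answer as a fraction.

Apply Bayes' rule, conditioning on where the gold coin actually is.
If it is in box 1 (prior 1/2): the host has 2 equally likely choices, so probability 1/2; weight (1/2)·(1/2) = 1/4.
If it is in box 2 (prior 1/10): the host has no choice, probability 1; weight (1/10)·1 = 1/10.
If it is in box 3 (prior 2/5): the host opened box 3, so this case is ruled out; weight (2/5)·0 = 0.
The weights sum to 7/20.
So P(the gold coin in box 1 | the host opened box 3) = (1/4) / (7/20) = 5/7.

5/7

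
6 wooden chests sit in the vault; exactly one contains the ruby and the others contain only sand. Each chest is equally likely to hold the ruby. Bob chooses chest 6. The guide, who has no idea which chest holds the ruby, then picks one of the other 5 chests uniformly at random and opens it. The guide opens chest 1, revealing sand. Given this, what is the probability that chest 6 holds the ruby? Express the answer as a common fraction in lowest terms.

1/5

Because the guide chose which chest to open without knowing where the ruby is, the choice is independent of the prize location. Learning that chest 1 does not hold the ruby simply rules out that one location and leaves the remaining 5 chests still equally likely by symmetry.
So P(the ruby in chest 6) = 1/5.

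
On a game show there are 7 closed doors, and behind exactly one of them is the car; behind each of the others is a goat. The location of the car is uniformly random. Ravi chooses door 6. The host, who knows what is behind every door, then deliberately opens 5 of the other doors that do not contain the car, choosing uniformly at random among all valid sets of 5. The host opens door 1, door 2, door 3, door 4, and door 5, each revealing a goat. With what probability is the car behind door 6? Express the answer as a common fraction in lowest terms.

Condition on the true location of the car.
If it is behind any of doors 1, 2, 3, 4, and 5 (prior 1/7 each): that door was opened and seen not to hold the prize — ruled out; weight (1/7)·0 = 0 each.
If it is behind door 6 (prior 1/7): the host has 6 equally likely choices, so probability 1/6; weight (1/7)·(1/6) = 1/42.
If it is behind door 7 (prior 1/7): the host has no choice, probability 1; weight (1/7)·1 = 1/7.
The weights sum to 1/6.
So P(the car behind door 6 | the host opened door 1, door 2, door 3, door 4, and door 5) = (1/42) / (1/6) = 1/7.

1/7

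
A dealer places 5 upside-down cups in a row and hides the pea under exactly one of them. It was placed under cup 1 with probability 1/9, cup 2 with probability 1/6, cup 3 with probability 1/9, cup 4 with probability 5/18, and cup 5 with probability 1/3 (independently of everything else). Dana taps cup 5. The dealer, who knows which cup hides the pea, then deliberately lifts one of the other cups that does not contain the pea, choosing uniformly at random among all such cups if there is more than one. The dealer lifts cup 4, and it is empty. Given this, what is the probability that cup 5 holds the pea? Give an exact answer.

Condition on the true location of the pea.
If it is under either of cups 1 and 3 (prior 1/9 each): the dealer has 3 equally likely choices, so probability 1/3; weight (1/9)·(1/3) = 1/27 each.
If it is under cup 2 (prior 1/6): the dealer has 3 equally likely choices, so probability 1/3; weight (1/6)·(1/3) = 1/18.
If it is under cup 4 (prior 5/18): the dealer opened cup 4, so this case is ruled out; weight (5/18)·0 = 0.
If it is under cup 5 (prior 1/3): the dealer has 4 equally likely choices, so probability 1/4; weight (1/3)·(1/4) = 1/12.
The weights sum to 23/108.
So P(the pea under cup 5 | the dealer opened cup 4) = (1/12) / (23/108) = 9/23.

9/23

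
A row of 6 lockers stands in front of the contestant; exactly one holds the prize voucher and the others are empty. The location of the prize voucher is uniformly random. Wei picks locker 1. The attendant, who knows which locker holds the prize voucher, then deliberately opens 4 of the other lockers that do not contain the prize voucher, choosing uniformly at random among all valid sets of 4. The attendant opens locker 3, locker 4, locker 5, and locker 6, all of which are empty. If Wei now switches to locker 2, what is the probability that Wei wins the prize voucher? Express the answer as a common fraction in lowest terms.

Apply Bayes' rule, conditioning on where the prize voucher actually is.
If it is in locker 1 (prior 1/6): the attendant has 5 equally likely choices, so probability 1/5; weight (1/6)·(1/5) = 1/30.
If it is in locker 2 (prior 1/6): the attendant has no choice, probability 1; weight (1/6)·1 = 1/6.
If it is in any of lockers 3, 4, 5, and 6 (prior 1/6 each): that locker was opened and seen not to hold the prize — ruled out; weight (1/6)·0 = 0 each.
The weights sum to 1/5.
So P(the prize voucher in locker 2 | the attendant opened locker 3, locker 4, locker 5, and locker 6) = (1/6) / (1/5) = 5/6.

5/6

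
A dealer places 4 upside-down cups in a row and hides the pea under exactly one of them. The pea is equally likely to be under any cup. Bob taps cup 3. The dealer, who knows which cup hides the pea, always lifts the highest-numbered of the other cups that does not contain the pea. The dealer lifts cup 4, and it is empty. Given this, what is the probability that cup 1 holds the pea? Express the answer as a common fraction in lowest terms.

Apply Bayes' rule, conditioning on where the pea actually is.
If it is under any of cups 1, 2, and 3 (prior 1/4 each): cup 4 is the highest-numbered option available, probability 1; weight (1/4)·1 = 1/4 each.
If it is under cup 4 (prior 1/4): the dealer opened cup 4, so this case is ruled out; weight (1/4)·0 = 0.
The weights sum to 3/4.
So P(the pea under cup 1 | the dealer opened cup 4) = (1/4) / (3/4) = 1/3.

1/3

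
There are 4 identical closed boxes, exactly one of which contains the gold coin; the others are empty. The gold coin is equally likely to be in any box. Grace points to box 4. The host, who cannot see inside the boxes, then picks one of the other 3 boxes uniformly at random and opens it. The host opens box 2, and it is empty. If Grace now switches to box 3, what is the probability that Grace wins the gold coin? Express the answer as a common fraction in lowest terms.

1/3

Consider each possible location of the gold coin in turn.
If it is in any of boxes 1, 3, and 4 (prior 1/4 each): the host picks box 2 with probability 1/3 regardless, and it is not the prize; weight (1/4)·(1/3) = 1/12 each.
If it is in box 2 (prior 1/4): the host opened box 2, so this case is ruled out; weight (1/4)·0 = 0.
The weights sum to 1/4.
So P(the gold coin in box 3 | the host opened box 2) = (1/12) / (1/4) = 1/3.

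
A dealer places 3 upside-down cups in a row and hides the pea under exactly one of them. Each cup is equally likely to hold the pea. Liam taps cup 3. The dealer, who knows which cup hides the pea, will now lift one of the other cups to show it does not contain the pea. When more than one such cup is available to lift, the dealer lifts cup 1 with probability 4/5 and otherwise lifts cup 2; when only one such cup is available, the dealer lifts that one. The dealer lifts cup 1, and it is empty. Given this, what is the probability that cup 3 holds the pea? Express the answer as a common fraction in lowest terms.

Apply Bayes' rule, conditioning on where the pea actually is.
If it is under cup 1 (prior 1/3): the dealer opened cup 1, so this case is ruled out; weight (1/3)·0 = 0.
If it is under cup 2 (prior 1/3): only cup 1 is available, probability 1; weight (1/3)·1 = 1/3.
If it is under cup 3 (prior 1/3): cup 1 is available, opened with probability 4/5; weight (1/3)·(4/5) = 4/15.
The weights sum to 3/5.
So P(the pea under cup 3 | the dealer opened cup 1) = (4/15) / (3/5) = 4/9.

4/9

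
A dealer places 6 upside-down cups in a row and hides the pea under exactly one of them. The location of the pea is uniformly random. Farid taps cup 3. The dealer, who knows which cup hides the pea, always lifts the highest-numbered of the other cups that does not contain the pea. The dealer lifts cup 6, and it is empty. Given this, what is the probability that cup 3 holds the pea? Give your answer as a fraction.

Consider each possible location of the pea in turn.
If it is under any of cups 1, 2, 3, 4, and 5 (prior 1/6 each): cup 6 is the highest-numbered option available, probability 1; weight (1/6)·1 = 1/6 each.
If it is under cup 6 (prior 1/6): the dealer opened cup 6, so this case is ruled out; weight (1/6)·0 = 0.
The weights sum to 5/6.
So P(the pea under cup 3 | the dealer opened cup 6) = (1/6) / (5/6) = 1/5.

1/5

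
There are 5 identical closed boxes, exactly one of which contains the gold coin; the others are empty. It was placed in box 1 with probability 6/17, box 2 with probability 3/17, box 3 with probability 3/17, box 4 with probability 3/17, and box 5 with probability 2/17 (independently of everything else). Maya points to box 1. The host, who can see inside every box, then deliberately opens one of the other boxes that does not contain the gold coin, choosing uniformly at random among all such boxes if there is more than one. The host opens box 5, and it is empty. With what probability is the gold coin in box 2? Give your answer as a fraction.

Apply Bayes' rule, conditioning on where the gold coin actually is.
If it is in box 1 (prior 6/17): the host has 4 equally likely choices, so probability 1/4; weight (6/17)·(1/4) = 3/34.
If it is in any of boxes 2, 3, and 4 (prior 3/17 each): the host has 3 equally likely choices, so probability 1/3; weight (3/17)·(1/3) = 1/17 each.
If it is in box 5 (prior 2/17): the host opened box 5, so this case is ruled out; weight (2/17)·0 = 0.
The weights sum to 9/34.
So P(the gold coin in box 2 | the host opened box 5) = (1/17) / (9/34) = 2/9.

2/9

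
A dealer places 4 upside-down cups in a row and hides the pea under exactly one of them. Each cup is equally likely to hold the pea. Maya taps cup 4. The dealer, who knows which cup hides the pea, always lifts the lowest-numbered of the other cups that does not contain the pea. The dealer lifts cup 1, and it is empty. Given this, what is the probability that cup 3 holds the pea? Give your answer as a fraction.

Condition on the true location of the pea.
If it is under cup 1 (prior 1/4): the dealer opened cup 1, so this case is ruled out; weight (1/4)·0 = 0.
If it is under any of cups 2, 3, and 4 (prior 1/4 each): cup 1 is the lowest-numbered option available, probability 1; weight (1/4)·1 = 1/4 each.
The weights sum to 3/4.
So P(the pea under cup 3 | the dealer opened cup 1) = (1/4) / (3/4) = 1/3.

1/3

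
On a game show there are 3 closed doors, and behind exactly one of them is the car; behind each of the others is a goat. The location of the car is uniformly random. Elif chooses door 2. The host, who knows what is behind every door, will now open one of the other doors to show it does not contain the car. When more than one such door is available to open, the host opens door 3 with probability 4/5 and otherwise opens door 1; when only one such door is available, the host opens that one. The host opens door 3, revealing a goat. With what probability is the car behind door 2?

Consider each possible location of the car in turn.
If it is behind door 1 (prior 1/3): only door 3 is available, probability 1; weight (1/3)·1 = 1/3.
If it is behind door 2 (prior 1/3): door 3 is available, opened with probability 4/5; weight (1/3)·(4/5) = 4/15.
If it is behind door 3 (prior 1/3): the host opened door 3, so this case is ruled out; weight (1/3)·0 = 0.
The weights sum to 3/5.
So P(the car behind door 2 | the host opened door 3) = (4/15) / (3/5) = 4/9.

4/9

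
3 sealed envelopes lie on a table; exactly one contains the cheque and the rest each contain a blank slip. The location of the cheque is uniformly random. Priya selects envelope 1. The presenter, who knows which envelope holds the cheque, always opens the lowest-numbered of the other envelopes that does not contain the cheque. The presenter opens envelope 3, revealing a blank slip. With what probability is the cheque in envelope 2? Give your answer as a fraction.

1

Apply Bayes' rule, conditioning on where the cheque actually is.
If it is in envelope 1 (prior 1/3): the presenter would have opened envelope 2 instead, probability 0; weight (1/3)·0 = 0.
If it is in envelope 2 (prior 1/3): envelope 3 is the lowest-numbered option available, probability 1; weight (1/3)·1 = 1/3.
If it is in envelope 3 (prior 1/3): the presenter opened envelope 3, so this case is ruled out; weight (1/3)·0 = 0.
The weights sum to 1/3.
So P(the cheque in envelope 2 | the presenter opened envelope 3) = (1/3) / (1/3) = 1.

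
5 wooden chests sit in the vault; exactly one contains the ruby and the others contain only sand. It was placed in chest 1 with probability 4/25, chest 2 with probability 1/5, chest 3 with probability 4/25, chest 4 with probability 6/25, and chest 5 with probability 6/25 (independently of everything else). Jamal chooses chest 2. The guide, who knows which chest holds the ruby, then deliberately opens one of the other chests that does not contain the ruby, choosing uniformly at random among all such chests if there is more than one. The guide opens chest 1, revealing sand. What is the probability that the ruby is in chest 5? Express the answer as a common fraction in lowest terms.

Apply Bayes' rule, conditioning on where the ruby actually is.
If it is in chest 1 (prior 4/25): the guide opened chest 1, so this case is ruled out; weight (4/25)·0 = 0.
If it is in chest 2 (prior 1/5): the guide has 4 equally likely choices, so probability 1/4; weight (1/5)·(1/4) = 1/20.
If it is in chest 3 (prior 4/25): the guide has 3 equally likely choices, so probability 1/3; weight (4/25)·(1/3) = 4/75.
If it is in either of chests 4 and 5 (prior 6/25 each): the guide has 3 equally likely choices, so probability 1/3; weight (6/25)·(1/3) = 2/25 each.
The weights sum to 79/300.
So P(the ruby in chest 5 | the guide opened chest 1) = (2/25) / (79/300) = 24/79.

24/79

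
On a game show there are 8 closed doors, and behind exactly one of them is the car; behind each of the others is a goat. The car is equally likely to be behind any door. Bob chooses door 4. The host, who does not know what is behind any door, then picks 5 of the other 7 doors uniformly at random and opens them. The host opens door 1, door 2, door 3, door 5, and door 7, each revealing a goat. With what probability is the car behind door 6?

1/3

Because the host chose which doors to open without knowing where the car is, the choice is independent of the prize location. Learning that none of the 5 opened doors holds the car simply rules out those 5 locations and leaves the remaining 3 doors still equally likely by symmetry.
So P(the car behind door 6) = 1/3.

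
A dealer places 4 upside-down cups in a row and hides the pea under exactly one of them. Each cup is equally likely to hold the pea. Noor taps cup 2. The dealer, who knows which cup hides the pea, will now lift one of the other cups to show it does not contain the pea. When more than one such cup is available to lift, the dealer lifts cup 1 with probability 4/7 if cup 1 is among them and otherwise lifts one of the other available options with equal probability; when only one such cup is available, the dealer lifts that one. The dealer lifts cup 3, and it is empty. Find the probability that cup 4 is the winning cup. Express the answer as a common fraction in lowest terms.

Apply Bayes' rule, conditioning on where the pea actually is.
If it is under cup 1 (prior 1/4): cup 1 holds the prize so is unavailable; the dealer chooses uniformly among the 2 others, probability 1/2; weight (1/4)·(1/2) = 1/8.
If it is under cup 2 (prior 1/4): cup 1 is available but not opened; cup 3 gets probability (1 − 4/7)/2 = 3/14; weight (1/4)·(3/14) = 3/56.
If it is under cup 3 (prior 1/4): the dealer opened cup 3, so this case is ruled out; weight (1/4)·0 = 0.
If it is under cup 4 (prior 1/4): cup 1 is available but not opened, probability 3/7; weight (1/4)·(3/7) = 3/28.
The weights sum to 2/7.
So P(the pea under cup 4 | the dealer opened cup 3) = (3/28) / (2/7) = 3/8.

3/8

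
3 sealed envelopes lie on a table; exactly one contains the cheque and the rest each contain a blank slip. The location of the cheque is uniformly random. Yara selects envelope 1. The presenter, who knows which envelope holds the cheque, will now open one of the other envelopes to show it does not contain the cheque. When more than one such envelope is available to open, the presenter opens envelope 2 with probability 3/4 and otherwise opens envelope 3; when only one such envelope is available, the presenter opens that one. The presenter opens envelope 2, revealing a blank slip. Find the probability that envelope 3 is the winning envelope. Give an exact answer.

Condition on the true location of the cheque.
If it is in envelope 1 (prior 1/3): envelope 2 is available, opened with probability 3/4; weight (1/3)·(3/4) = 1/4.
If it is in envelope 2 (prior 1/3): the presenter opened envelope 2, so this case is ruled out; weight (1/3)·0 = 0.
If it is in envelope 3 (prior 1/3): only envelope 2 is available, probability 1; weight (1/3)·1 = 1/3.
The weights sum to 7/12.
So P(the cheque in envelope 3 | the presenter opened envelope 2) = (1/3) / (7/12) = 4/7.

4/7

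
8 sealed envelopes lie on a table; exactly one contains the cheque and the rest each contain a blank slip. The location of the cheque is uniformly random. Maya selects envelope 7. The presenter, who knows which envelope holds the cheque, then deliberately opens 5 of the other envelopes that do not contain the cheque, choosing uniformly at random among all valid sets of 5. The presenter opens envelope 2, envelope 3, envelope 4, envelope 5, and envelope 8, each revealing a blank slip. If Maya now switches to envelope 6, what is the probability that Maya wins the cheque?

Apply Bayes' rule, conditioning on where the cheque actually is.
If it is in either of envelopes 1 and 6 (prior 1/8 each): the presenter has 6 equally likely choices, so probability 1/6; weight (1/8)·(1/6) = 1/48 each.
If it is in any of envelopes 2, 3, 4, 5, and 8 (prior 1/8 each): that envelope was opened and seen not to hold the prize — ruled out; weight (1/8)·0 = 0 each.
If it is in envelope 7 (prior 1/8): the presenter has 21 equally likely choices, so probability 1/21; weight (1/8)·(1/21) = 1/168.
The weights sum to 1/21.
So P(the cheque in envelope 6 | the presenter opened envelope 2, envelope 3, envelope 4, envelope 5, and envelope 8) = (1/48) / (1/21) = 7/16.

7/16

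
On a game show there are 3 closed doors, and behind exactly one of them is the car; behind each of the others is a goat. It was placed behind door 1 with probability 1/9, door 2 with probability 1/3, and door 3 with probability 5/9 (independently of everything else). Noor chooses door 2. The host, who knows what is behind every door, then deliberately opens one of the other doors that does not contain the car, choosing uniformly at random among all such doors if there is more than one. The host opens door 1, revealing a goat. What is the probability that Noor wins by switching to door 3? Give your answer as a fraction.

Apply Bayes' rule, conditioning on where the car actually is.
If it is behind door 1 (prior 1/9): the host opened door 1, so this case is ruled out; weight (1/9)·0 = 0.
If it is behind door 2 (prior 1/3): the host has 2 equally likely choices, so probability 1/2; weight (1/3)·(1/2) = 1/6.
If it is behind door 3 (prior 5/9): the host has no choice, probability 1; weight (5/9)·1 = 5/9.
The weights sum to 13/18.
So P(the car behind door 3 | the host opened door 1) = (5/9) / (13/18) = 10/13.

10/13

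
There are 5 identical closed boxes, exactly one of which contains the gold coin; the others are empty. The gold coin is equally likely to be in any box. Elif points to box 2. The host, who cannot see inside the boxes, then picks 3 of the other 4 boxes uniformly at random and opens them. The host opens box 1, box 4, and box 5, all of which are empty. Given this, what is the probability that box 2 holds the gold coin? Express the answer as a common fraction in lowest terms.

1/2

Condition on the true location of the gold coin.
If it is in any of boxes 1, 4, and 5 (prior 1/5 each): that box was opened and seen not to hold the prize — ruled out; weight (1/5)·0 = 0 each.
If it is in either of boxes 2 and 3 (prior 1/5 each): the host picks exactly this set with probability 1/4 regardless, and none is the prize; weight (1/5)·(1/4) = 1/20 each.
The weights sum to 1/10.
So P(the gold coin in box 2 | the host opened box 1, box 4, and box 5) = (1/20) / (1/10) = 1/2.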